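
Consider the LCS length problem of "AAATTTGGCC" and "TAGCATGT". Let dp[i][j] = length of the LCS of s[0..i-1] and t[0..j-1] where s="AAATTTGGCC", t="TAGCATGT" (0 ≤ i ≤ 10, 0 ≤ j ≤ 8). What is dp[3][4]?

   ''  T  A  G  C  A  T  G  T
''  0  0  0  0  0  0  0  0  0
 A  0  0  1  1  1  1  1  1  1
 A  0  0  1  1  1  2  2  2  2
 A  0  0  1  1  1  2  2  2  2
 T  0  1  1  1  1  2  3  3  3
 T  0  1  1  1  1  2  3  3  4
 T  0  1  1  1  1  2  3  3  4
 G  0  1  1  2  2  2  3  4  4
 G  0  1  1  2  2  2  3  4  4
 C  0  1  1  2  3  3  3  4  4
 C  0  1  1  2  3  3  3  4  4

1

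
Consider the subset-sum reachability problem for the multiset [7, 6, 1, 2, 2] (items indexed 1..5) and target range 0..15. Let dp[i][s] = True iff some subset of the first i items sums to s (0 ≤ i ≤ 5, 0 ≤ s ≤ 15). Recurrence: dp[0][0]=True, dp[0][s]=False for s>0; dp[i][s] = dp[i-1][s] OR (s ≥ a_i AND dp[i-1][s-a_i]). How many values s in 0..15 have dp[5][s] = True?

16

i\s   0   1   2   3   4   5   6   7   8   9  10  11  12  13  14  15
  0   T   F   F   F   F   F   F   F   F   F   F   F   F   F   F   F
  1   T   F   F   F   F   F   F   T   F   F   F   F   F   F   F   F
  2   T   F   F   F   F   F   T   T   F   F   F   F   F   T   F   F
  3   T   T   F   F   F   F   T   T   T   F   F   F   F   T   T   F
  4   T   T   T   T   F   F   T   T   T   T   T   F   F   T   T   T
  5   T   T   T   T   T   T   T   T   T   T   T   T   T   T   T   T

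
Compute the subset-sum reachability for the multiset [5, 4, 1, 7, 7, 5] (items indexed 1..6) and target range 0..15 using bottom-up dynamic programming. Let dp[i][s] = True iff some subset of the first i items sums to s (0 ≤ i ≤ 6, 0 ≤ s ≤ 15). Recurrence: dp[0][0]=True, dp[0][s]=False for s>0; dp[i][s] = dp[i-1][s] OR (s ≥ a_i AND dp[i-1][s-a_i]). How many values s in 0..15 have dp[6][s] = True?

14

i\s   0   1   2   3   4   5   6   7   8   9  10  11  12  13  14  15
  0   T   F   F   F   F   F   F   F   F   F   F   F   F   F   F   F
  1   T   F   F   F   F   T   F   F   F   F   F   F   F   F   F   F
  2   T   F   F   F   T   T   F   F   F   T   F   F   F   F   F   F
  3   T   T   F   F   T   T   T   F   F   T   T   F   F   F   F   F
  4   T   T   F   F   T   T   T   T   T   T   T   T   T   T   F   F
  5   T   T   F   F   T   T   T   T   T   T   T   T   T   T   T   T
  6   T   T   F   F   T   T   T   T   T   T   T   T   T   T   T   T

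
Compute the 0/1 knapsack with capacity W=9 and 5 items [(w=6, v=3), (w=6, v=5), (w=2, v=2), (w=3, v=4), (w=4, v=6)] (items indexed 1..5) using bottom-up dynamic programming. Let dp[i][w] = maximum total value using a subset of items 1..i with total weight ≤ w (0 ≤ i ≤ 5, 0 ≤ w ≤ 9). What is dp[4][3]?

i\w   0   1   2   3   4   5   6   7   8   9
  0   0   0   0   0   0   0   0   0   0   0
  1   0   0   0   0   0   0   3   3   3   3
  2   0   0   0   0   0   0   5   5   5   5
  3   0   0   2   2   2   2   5   5   7   7
  4   0   0   2   4   4   6   6   6   7   9
  5   0   0   2   4   6   6   8  10  10  12

4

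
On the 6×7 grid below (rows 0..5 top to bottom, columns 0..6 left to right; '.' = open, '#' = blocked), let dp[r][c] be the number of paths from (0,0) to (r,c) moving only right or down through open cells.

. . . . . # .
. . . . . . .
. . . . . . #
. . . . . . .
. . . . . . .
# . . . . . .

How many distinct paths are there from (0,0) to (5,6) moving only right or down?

r\c   0   1   2   3   4   5   6
  0   1   1   1   1   1   0   0
  1   1   2   3   4   5   5   5
  2   1   3   6  10  15  20   0
  3   1   4  10  20  35  55  55
  4   1   5  15  35  70 125 180
  5   0   5  20  55 125 250 430

430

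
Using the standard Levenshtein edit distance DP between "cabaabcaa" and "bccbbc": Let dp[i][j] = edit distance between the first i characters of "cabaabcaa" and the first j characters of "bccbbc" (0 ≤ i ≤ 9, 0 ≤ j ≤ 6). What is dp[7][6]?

   ''  b  c  c  b  b  c
''  0  1  2  3  4  5  6
 c  1  1  1  2  3  4  5
 a  2  2  2  2  3  4  5
 b  3  2  3  3  2  3  4
 a  4  3  3  4  3  3  4
 a  5  4  4  4  4  4  4
 b  6  5  5  5  4  4  5
 c  7  6  5  5  5  5  4
 a  8  7  6  6  6  6  5
 a  9  8  7  7  7  7  6

4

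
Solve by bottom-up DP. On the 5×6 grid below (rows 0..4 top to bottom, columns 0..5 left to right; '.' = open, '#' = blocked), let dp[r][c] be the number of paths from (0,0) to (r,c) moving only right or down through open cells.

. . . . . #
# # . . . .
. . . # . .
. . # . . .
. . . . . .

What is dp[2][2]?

r\c   0   1   2   3   4   5
  0   1   1   1   1   1   0
  1   0   0   1   2   3   3
  2   0   0   1   0   3   6
  3   0   0   0   0   3   9
  4   0   0   0   0   3  12

1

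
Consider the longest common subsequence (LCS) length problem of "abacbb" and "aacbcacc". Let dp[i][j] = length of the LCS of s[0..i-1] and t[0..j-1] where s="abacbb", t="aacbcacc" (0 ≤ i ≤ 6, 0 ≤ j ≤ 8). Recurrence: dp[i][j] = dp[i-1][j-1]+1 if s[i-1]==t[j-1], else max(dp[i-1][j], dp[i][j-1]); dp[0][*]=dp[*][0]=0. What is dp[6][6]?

   ''  a  a  c  b  c  a  c  c
''  0  0  0  0  0  0  0  0  0
 a  0  1  1  1  1  1  1  1  1
 b  0  1  1  1  2  2  2  2  2
 a  0  1  2  2  2  2  3  3  3
 c  0  1  2  3  3  3  3  4  4
 b  0  1  2  3  4  4  4  4  4
 b  0  1  2  3  4  4  4  4  4

4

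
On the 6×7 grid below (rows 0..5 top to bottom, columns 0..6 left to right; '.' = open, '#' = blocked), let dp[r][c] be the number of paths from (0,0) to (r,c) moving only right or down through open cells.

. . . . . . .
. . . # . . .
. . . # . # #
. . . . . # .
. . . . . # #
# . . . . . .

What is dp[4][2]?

r\c   0   1   2   3   4   5   6
  0   1   1   1   1   1   1   1
  1   1   2   3   0   1   2   3
  2   1   3   6   0   1   0   0
  3   1   4  10  10  11   0   0
  4   1   5  15  25  36   0   0
  5   0   5  20  45  81  81  81

15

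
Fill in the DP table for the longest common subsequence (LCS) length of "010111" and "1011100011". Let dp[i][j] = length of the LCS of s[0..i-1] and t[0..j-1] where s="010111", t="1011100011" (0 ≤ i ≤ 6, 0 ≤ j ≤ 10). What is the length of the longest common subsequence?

5

   ''  1  0  1  1  1  0  0  0  1  1
''  0  0  0  0  0  0  0  0  0  0  0
 0  0  0  1  1  1  1  1  1  1  1  1
 1  0  1  1  2  2  2  2  2  2  2  2
 0  0  1  2  2  2  2  3  3  3  3  3
 1  0  1  2  3  3  3  3  3  3  4  4
 1  0  1  2  3  4  4  4  4  4  4  5
 1  0  1  2  3  4  5  5  5  5  5  5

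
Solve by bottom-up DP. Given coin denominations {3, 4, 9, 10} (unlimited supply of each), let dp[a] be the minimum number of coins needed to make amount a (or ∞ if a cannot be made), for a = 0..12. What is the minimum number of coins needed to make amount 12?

2

 a  0  1  2  3  4  5  6  7  8  9 10 11 12
dp  0  -  -  1  1  -  2  2  2  1  1  3  2
(- denotes ∞ / unreachable)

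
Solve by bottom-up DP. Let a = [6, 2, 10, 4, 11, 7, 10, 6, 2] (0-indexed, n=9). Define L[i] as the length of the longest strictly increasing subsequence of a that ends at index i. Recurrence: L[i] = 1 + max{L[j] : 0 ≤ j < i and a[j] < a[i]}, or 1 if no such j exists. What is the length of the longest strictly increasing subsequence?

   i    0    1    2    3    4    5    6    7    8
a[i]    6    2   10    4   11    7   10    6    2
L[i]    1    1    2    2    3    3    4    3    1

4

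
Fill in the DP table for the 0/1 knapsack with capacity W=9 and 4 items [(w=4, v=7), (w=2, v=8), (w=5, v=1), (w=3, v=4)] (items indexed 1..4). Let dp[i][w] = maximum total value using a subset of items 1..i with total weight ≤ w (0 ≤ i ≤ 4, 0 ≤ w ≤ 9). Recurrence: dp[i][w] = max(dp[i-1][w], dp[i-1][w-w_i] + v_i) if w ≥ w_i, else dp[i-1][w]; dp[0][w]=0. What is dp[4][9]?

i\w   0   1   2   3   4   5   6   7   8   9
  0   0   0   0   0   0   0   0   0   0   0
  1   0   0   0   0   7   7   7   7   7   7
  2   0   0   8   8   8   8  15  15  15  15
  3   0   0   8   8   8   8  15  15  15  15
  4   0   0   8   8   8  12  15  15  15  19

19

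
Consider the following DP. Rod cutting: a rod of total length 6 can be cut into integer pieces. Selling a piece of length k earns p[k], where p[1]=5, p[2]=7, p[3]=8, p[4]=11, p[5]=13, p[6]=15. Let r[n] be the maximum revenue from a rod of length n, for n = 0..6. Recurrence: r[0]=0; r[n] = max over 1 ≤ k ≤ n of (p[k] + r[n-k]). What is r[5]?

25

   n    0    1    2    3    4    5    6
r[n]    0    5   10   15   20   25   30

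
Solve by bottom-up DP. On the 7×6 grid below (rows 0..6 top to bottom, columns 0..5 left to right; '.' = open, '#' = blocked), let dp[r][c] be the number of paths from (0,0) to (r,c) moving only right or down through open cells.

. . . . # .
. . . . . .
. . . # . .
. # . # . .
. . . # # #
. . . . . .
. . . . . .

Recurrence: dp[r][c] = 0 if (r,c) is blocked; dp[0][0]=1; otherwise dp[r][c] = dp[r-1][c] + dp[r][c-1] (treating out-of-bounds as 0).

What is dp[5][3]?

9

r\c   0   1   2   3   4   5
  0   1   1   1   1   0   0
  1   1   2   3   4   4   4
  2   1   3   6   0   4   8
  3   1   0   6   0   4  12
  4   1   1   7   0   0   0
  5   1   2   9   9   9   9
  6   1   3  12  21  30  39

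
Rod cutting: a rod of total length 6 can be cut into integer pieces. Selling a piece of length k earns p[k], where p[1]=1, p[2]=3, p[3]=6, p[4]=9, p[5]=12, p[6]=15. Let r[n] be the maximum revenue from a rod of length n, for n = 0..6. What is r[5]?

12

   n    0    1    2    3    4    5    6
r[n]    0    1    3    6    9   12   15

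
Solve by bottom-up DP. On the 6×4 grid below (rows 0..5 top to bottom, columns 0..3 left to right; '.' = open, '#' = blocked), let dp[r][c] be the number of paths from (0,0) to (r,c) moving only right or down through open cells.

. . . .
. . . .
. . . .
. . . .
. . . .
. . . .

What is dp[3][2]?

r\c   0   1   2   3
  0   1   1   1   1
  1   1   2   3   4
  2   1   3   6  10
  3   1   4  10  20
  4   1   5  15  35
  5   1   6  21  56

10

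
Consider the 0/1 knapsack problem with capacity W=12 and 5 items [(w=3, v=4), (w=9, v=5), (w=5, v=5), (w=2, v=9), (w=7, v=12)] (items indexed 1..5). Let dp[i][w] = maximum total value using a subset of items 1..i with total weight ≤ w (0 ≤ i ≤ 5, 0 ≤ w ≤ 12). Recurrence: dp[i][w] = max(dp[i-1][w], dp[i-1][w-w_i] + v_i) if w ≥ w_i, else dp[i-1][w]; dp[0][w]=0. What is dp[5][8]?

i\w   0   1   2   3   4   5   6   7   8   9  10  11  12
  0   0   0   0   0   0   0   0   0   0   0   0   0   0
  1   0   0   0   4   4   4   4   4   4   4   4   4   4
  2   0   0   0   4   4   4   4   4   4   5   5   5   9
  3   0   0   0   4   4   5   5   5   9   9   9   9   9
  4   0   0   9   9   9  13  13  14  14  14  18  18  18
  5   0   0   9   9   9  13  13  14  14  21  21  21  25

14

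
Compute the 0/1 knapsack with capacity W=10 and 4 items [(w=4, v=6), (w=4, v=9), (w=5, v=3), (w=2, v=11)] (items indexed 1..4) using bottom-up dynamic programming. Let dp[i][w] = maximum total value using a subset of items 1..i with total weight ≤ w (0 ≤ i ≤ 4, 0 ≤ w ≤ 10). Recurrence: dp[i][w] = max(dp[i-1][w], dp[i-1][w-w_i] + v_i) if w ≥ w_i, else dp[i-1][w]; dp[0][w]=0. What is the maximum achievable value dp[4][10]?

26

i\w   0   1   2   3   4   5   6   7   8   9  10
  0   0   0   0   0   0   0   0   0   0   0   0
  1   0   0   0   0   6   6   6   6   6   6   6
  2   0   0   0   0   9   9   9   9  15  15  15
  3   0   0   0   0   9   9   9   9  15  15  15
  4   0   0  11  11  11  11  20  20  20  20  26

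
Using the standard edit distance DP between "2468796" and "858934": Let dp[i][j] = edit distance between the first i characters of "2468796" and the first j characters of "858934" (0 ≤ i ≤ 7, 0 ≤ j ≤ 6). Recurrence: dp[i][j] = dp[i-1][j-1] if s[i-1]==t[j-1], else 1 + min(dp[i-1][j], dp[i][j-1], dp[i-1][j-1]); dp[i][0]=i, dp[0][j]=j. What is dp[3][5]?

5

   ''  8  5  8  9  3  4
''  0  1  2  3  4  5  6
 2  1  1  2  3  4  5  6
 4  2  2  2  3  4  5  5
 6  3  3  3  3  4  5  6
 8  4  3  4  3  4  5  6
 7  5  4  4  4  4  5  6
 9  6  5  5  5  4  5  6
 6  7  6  6  6  5  5  6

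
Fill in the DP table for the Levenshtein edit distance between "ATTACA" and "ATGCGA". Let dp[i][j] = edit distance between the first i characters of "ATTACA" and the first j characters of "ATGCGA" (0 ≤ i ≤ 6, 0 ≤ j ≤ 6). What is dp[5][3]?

   ''  A  T  G  C  G  A
''  0  1  2  3  4  5  6
 A  1  0  1  2  3  4  5
 T  2  1  0  1  2  3  4
 T  3  2  1  1  2  3  4
 A  4  3  2  2  2  3  3
 C  5  4  3  3  2  3  4
 A  6  5  4  4  3  3  3

3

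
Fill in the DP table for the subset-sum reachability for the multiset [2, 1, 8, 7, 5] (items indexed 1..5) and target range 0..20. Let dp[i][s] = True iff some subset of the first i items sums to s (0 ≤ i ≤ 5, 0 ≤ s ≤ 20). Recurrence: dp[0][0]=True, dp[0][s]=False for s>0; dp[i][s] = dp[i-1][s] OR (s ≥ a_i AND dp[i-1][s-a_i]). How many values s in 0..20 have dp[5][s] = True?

i\s   0   1   2   3   4   5   6   7   8   9  10  11  12  13  14  15  16  17  18  19  20
  0   T   F   F   F   F   F   F   F   F   F   F   F   F   F   F   F   F   F   F   F   F
  1   T   F   T   F   F   F   F   F   F   F   F   F   F   F   F   F   F   F   F   F   F
  2   T   T   T   T   F   F   F   F   F   F   F   F   F   F   F   F   F   F   F   F   F
  3   T   T   T   T   F   F   F   F   T   T   T   T   F   F   F   F   F   F   F   F   F
  4   T   T   T   T   F   F   F   T   T   T   T   T   F   F   F   T   T   T   T   F   F
  5   T   T   T   T   F   T   T   T   T   T   T   T   T   T   T   T   T   T   T   F   T

19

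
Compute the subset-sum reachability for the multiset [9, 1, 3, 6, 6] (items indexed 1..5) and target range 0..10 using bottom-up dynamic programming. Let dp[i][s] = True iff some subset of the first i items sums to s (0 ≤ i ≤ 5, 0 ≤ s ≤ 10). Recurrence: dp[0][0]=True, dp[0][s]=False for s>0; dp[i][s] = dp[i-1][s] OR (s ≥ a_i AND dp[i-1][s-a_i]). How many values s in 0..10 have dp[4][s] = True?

i\s   0   1   2   3   4   5   6   7   8   9  10
  0   T   F   F   F   F   F   F   F   F   F   F
  1   T   F   F   F   F   F   F   F   F   T   F
  2   T   T   F   F   F   F   F   F   F   T   T
  3   T   T   F   T   T   F   F   F   F   T   T
  4   T   T   F   T   T   F   T   T   F   T   T
  5   T   T   F   T   T   F   T   T   F   T   T

8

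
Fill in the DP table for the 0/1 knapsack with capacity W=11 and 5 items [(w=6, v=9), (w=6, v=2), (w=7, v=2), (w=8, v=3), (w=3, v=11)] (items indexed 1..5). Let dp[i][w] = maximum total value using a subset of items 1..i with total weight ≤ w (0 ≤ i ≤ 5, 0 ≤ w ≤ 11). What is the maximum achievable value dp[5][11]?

20

i\w   0   1   2   3   4   5   6   7   8   9  10  11
  0   0   0   0   0   0   0   0   0   0   0   0   0
  1   0   0   0   0   0   0   9   9   9   9   9   9
  2   0   0   0   0   0   0   9   9   9   9   9   9
  3   0   0   0   0   0   0   9   9   9   9   9   9
  4   0   0   0   0   0   0   9   9   9   9   9   9
  5   0   0   0  11  11  11  11  11  11  20  20  20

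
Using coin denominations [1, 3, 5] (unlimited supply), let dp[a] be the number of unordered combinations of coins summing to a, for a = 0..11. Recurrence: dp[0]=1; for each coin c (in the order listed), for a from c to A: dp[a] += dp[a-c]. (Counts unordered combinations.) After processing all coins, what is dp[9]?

after  coin     0     1     2     3     4     5     6     7     8     9    10    11
          1     1     1     1     1     1     1     1     1     1     1     1     1
          3     1     1     1     2     2     2     3     3     3     4     4     4
          5     1     1     1     2     2     3     4     4     5     6     7     8

6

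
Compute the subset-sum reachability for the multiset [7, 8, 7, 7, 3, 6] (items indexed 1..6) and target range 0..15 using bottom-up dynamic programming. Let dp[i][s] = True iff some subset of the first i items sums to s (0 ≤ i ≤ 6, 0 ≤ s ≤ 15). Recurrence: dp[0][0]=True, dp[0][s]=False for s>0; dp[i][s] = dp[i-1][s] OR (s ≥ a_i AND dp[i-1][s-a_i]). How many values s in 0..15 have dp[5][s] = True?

i\s   0   1   2   3   4   5   6   7   8   9  10  11  12  13  14  15
  0   T   F   F   F   F   F   F   F   F   F   F   F   F   F   F   F
  1   T   F   F   F   F   F   F   T   F   F   F   F   F   F   F   F
  2   T   F   F   F   F   F   F   T   T   F   F   F   F   F   F   T
  3   T   F   F   F   F   F   F   T   T   F   F   F   F   F   T   T
  4   T   F   F   F   F   F   F   T   T   F   F   F   F   F   T   T
  5   T   F   F   T   F   F   F   T   T   F   T   T   F   F   T   T
  6   T   F   F   T   F   F   T   T   T   T   T   T   F   T   T   T

8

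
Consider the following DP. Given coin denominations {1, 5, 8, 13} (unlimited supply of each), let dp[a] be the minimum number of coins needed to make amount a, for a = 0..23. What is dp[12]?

 a  0  1  2  3  4  5  6  7  8  9 10 11 12 13 14 15 16 17 18 19 20 21 22 23
dp  0  1  2  3  4  1  2  3  1  2  2  3  4  1  2  3  2  3  2  3  4  2  3  3

4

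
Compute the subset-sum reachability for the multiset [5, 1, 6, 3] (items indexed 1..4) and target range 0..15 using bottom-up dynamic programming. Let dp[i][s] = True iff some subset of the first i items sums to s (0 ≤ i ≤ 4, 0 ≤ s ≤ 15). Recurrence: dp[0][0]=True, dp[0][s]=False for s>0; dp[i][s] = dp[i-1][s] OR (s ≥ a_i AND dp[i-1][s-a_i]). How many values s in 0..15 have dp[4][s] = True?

14

i\s   0   1   2   3   4   5   6   7   8   9  10  11  12  13  14  15
  0   T   F   F   F   F   F   F   F   F   F   F   F   F   F   F   F
  1   T   F   F   F   F   T   F   F   F   F   F   F   F   F   F   F
  2   T   T   F   F   F   T   T   F   F   F   F   F   F   F   F   F
  3   T   T   F   F   F   T   T   T   F   F   F   T   T   F   F   F
  4   T   T   F   T   T   T   T   T   T   T   T   T   T   F   T   T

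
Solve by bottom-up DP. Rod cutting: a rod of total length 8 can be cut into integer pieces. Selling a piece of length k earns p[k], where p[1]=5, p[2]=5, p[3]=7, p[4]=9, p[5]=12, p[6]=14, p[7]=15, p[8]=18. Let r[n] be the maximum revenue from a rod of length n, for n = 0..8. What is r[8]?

   n    0    1    2    3    4    5    6    7    8
r[n]    0    5   10   15   20   25   30   35   40

40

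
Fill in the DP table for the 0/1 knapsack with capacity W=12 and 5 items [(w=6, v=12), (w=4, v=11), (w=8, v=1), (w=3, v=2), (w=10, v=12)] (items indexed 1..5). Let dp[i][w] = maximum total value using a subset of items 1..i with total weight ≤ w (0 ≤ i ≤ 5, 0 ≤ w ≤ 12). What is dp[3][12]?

i\w   0   1   2   3   4   5   6   7   8   9  10  11  12
  0   0   0   0   0   0   0   0   0   0   0   0   0   0
  1   0   0   0   0   0   0  12  12  12  12  12  12  12
  2   0   0   0   0  11  11  12  12  12  12  23  23  23
  3   0   0   0   0  11  11  12  12  12  12  23  23  23
  4   0   0   0   2  11  11  12  13  13  14  23  23  23
  5   0   0   0   2  11  11  12  13  13  14  23  23  23

23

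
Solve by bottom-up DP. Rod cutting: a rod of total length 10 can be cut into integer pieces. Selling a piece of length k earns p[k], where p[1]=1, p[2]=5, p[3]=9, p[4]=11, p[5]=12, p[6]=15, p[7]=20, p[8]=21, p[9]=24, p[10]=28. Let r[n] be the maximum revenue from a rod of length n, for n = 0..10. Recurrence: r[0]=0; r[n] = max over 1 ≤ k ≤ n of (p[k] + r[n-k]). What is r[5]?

   n    0    1    2    3    4    5    6    7    8    9   10
r[n]    0    1    5    9   11   14   18   20   23   27   29

14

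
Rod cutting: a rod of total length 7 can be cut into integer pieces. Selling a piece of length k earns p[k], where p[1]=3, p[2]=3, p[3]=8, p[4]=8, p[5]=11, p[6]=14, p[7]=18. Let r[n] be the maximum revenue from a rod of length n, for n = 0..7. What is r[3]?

   n    0    1    2    3    4    5    6    7
r[n]    0    3    6    9   12   15   18   21

9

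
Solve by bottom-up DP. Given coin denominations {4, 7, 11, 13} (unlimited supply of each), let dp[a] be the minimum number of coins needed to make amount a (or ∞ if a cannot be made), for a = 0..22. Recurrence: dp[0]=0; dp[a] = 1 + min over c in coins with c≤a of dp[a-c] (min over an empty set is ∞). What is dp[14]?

2

 a  0  1  2  3  4  5  6  7  8  9 10 11 12 13 14 15 16 17 18 19 20 21 22
dp  0  -  -  -  1  -  -  1  2  -  -  1  3  1  2  2  4  2  2  3  2  3  2
(- denotes ∞ / unreachable)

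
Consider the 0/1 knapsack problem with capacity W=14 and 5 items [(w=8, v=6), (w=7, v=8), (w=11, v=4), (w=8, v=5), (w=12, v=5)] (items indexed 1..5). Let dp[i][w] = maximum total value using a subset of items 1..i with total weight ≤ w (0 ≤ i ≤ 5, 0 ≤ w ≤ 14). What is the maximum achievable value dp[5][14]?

8

i\w   0   1   2   3   4   5   6   7   8   9  10  11  12  13  14
  0   0   0   0   0   0   0   0   0   0   0   0   0   0   0   0
  1   0   0   0   0   0   0   0   0   6   6   6   6   6   6   6
  2   0   0   0   0   0   0   0   8   8   8   8   8   8   8   8
  3   0   0   0   0   0   0   0   8   8   8   8   8   8   8   8
  4   0   0   0   0   0   0   0   8   8   8   8   8   8   8   8
  5   0   0   0   0   0   0   0   8   8   8   8   8   8   8   8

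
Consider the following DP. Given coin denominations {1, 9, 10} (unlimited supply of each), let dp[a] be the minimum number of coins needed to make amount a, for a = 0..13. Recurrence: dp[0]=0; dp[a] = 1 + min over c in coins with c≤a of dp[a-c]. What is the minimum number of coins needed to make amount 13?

 a  0  1  2  3  4  5  6  7  8  9 10 11 12 13
dp  0  1  2  3  4  5  6  7  8  1  1  2  3  4

4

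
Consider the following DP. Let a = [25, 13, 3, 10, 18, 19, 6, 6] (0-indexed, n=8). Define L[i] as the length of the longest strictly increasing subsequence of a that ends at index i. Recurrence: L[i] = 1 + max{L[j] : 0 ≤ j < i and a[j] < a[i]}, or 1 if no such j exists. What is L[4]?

   i    0    1    2    3    4    5    6    7
a[i]   25   13    3   10   18   19    6    6
L[i]    1    1    1    2    3    4    2    2

3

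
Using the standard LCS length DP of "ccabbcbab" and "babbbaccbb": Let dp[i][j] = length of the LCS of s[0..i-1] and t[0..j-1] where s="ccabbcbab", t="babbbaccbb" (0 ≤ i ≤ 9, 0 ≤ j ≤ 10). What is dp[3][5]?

1

   ''  b  a  b  b  b  a  c  c  b  b
''  0  0  0  0  0  0  0  0  0  0  0
 c  0  0  0  0  0  0  0  1  1  1  1
 c  0  0  0  0  0  0  0  1  2  2  2
 a  0  0  1  1  1  1  1  1  2  2  2
 b  0  1  1  2  2  2  2  2  2  3  3
 b  0  1  1  2  3  3  3  3  3  3  4
 c  0  1  1  2  3  3  3  4  4  4  4
 b  0  1  1  2  3  4  4  4  4  5  5
 a  0  1  2  2  3  4  5  5  5  5  5
 b  0  1  2  3  3  4  5  5  5  6  6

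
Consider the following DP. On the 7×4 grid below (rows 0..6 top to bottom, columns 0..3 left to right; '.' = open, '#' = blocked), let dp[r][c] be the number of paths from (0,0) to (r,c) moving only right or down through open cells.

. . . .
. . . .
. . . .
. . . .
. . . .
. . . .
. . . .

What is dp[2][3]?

r\c   0   1   2   3
  0   1   1   1   1
  1   1   2   3   4
  2   1   3   6  10
  3   1   4  10  20
  4   1   5  15  35
  5   1   6  21  56
  6   1   7  28  84

10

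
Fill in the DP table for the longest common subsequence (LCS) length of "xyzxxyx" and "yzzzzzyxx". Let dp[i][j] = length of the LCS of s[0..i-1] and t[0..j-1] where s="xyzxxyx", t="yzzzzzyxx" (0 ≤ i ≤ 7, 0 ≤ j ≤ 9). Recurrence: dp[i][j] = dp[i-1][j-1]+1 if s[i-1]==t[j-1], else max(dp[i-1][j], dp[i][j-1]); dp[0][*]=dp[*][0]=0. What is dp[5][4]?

2

   ''  y  z  z  z  z  z  y  x  x
''  0  0  0  0  0  0  0  0  0  0
 x  0  0  0  0  0  0  0  0  1  1
 y  0  1  1  1  1  1  1  1  1  1
 z  0  1  2  2  2  2  2  2  2  2
 x  0  1  2  2  2  2  2  2  3  3
 x  0  1  2  2  2  2  2  2  3  4
 y  0  1  2  2  2  2  2  3  3  4
 x  0  1  2  2  2  2  2  3  4  4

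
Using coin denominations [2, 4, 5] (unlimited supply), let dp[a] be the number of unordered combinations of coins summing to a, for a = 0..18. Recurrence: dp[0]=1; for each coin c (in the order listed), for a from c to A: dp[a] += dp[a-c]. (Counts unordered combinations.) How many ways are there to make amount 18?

after  coin     0     1     2     3     4     5     6     7     8     9    10    11    12    13    14    15    16    17    18
          2     1     0     1     0     1     0     1     0     1     0     1     0     1     0     1     0     1     0     1
          4     1     0     1     0     2     0     2     0     3     0     3     0     4     0     4     0     5     0     5
          5     1     0     1     0     2     1     2     1     3     2     4     2     5     3     6     4     7     5     8

8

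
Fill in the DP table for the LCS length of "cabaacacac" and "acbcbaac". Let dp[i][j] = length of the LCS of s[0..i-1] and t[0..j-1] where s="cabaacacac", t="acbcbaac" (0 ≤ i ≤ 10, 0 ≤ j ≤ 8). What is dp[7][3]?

   ''  a  c  b  c  b  a  a  c
''  0  0  0  0  0  0  0  0  0
 c  0  0  1  1  1  1  1  1  1
 a  0  1  1  1  1  1  2  2  2
 b  0  1  1  2  2  2  2  2  2
 a  0  1  1  2  2  2  3  3  3
 a  0  1  1  2  2  2  3  4  4
 c  0  1  2  2  3  3  3  4  5
 a  0  1  2  2  3  3  4  4  5
 c  0  1  2  2  3  3  4  4  5
 a  0  1  2  2  3  3  4  5  5
 c  0  1  2  2  3  3  4  5  6

2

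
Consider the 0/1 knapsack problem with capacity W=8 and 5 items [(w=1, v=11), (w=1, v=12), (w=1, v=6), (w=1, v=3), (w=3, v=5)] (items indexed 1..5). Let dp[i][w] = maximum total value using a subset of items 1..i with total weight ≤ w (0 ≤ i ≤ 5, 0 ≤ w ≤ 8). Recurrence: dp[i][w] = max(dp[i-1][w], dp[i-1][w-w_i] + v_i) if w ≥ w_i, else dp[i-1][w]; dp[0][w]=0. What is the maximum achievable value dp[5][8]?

i\w   0   1   2   3   4   5   6   7   8
  0   0   0   0   0   0   0   0   0   0
  1   0  11  11  11  11  11  11  11  11
  2   0  12  23  23  23  23  23  23  23
  3   0  12  23  29  29  29  29  29  29
  4   0  12  23  29  32  32  32  32  32
  5   0  12  23  29  32  32  34  37  37

37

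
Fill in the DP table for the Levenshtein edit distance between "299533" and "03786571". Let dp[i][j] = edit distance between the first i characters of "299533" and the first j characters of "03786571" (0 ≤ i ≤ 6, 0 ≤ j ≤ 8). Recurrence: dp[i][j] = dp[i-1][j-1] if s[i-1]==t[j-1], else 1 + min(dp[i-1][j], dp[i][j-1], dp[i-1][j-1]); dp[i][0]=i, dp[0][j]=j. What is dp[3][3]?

3

   ''  0  3  7  8  6  5  7  1
''  0  1  2  3  4  5  6  7  8
 2  1  1  2  3  4  5  6  7  8
 9  2  2  2  3  4  5  6  7  8
 9  3  3  3  3  4  5  6  7  8
 5  4  4  4  4  4  5  5  6  7
 3  5  5  4  5  5  5  6  6  7
 3  6  6  5  5  6  6  6  7  7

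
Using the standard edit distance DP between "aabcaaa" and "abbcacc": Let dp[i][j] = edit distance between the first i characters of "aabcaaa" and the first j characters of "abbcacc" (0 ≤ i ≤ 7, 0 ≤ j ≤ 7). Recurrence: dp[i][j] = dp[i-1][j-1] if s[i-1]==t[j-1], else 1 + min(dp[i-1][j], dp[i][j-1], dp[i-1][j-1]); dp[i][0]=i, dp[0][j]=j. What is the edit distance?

   ''  a  b  b  c  a  c  c
''  0  1  2  3  4  5  6  7
 a  1  0  1  2  3  4  5  6
 a  2  1  1  2  3  3  4  5
 b  3  2  1  1  2  3  4  5
 c  4  3  2  2  1  2  3  4
 a  5  4  3  3  2  1  2  3
 a  6  5  4  4  3  2  2  3
 a  7  6  5  5  4  3  3  3

3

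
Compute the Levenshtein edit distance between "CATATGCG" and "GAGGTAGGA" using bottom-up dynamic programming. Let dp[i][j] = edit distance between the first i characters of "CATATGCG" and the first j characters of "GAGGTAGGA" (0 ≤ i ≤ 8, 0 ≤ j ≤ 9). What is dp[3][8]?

6

   ''  G  A  G  G  T  A  G  G  A
''  0  1  2  3  4  5  6  7  8  9
 C  1  1  2  3  4  5  6  7  8  9
 A  2  2  1  2  3  4  5  6  7  8
 T  3  3  2  2  3  3  4  5  6  7
 A  4  4  3  3  3  4  3  4  5  6
 T  5  5  4  4  4  3  4  4  5  6
 G  6  5  5  4  4  4  4  4  4  5
 C  7  6  6  5  5  5  5  5  5  5
 G  8  7  7  6  5  6  6  5  5  6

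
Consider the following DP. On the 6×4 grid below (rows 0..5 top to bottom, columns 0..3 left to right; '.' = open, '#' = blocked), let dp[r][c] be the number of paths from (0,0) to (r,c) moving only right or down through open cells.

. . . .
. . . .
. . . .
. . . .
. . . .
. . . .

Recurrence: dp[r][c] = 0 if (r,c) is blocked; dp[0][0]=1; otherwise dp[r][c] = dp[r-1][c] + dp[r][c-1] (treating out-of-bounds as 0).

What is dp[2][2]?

r\c   0   1   2   3
  0   1   1   1   1
  1   1   2   3   4
  2   1   3   6  10
  3   1   4  10  20
  4   1   5  15  35
  5   1   6  21  56

6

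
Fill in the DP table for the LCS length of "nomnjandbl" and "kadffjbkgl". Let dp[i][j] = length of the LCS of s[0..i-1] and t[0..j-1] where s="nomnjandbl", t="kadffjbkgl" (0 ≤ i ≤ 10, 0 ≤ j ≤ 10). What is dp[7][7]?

   ''  k  a  d  f  f  j  b  k  g  l
''  0  0  0  0  0  0  0  0  0  0  0
 n  0  0  0  0  0  0  0  0  0  0  0
 o  0  0  0  0  0  0  0  0  0  0  0
 m  0  0  0  0  0  0  0  0  0  0  0
 n  0  0  0  0  0  0  0  0  0  0  0
 j  0  0  0  0  0  0  1  1  1  1  1
 a  0  0  1  1  1  1  1  1  1  1  1
 n  0  0  1  1  1  1  1  1  1  1  1
 d  0  0  1  2  2  2  2  2  2  2  2
 b  0  0  1  2  2  2  2  3  3  3  3
 l  0  0  1  2  2  2  2  3  3  3  4

1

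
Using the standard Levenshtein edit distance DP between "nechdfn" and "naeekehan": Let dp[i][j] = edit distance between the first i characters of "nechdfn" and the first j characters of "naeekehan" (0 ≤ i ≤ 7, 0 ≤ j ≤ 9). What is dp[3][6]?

4

   ''  n  a  e  e  k  e  h  a  n
''  0  1  2  3  4  5  6  7  8  9
 n  1  0  1  2  3  4  5  6  7  8
 e  2  1  1  1  2  3  4  5  6  7
 c  3  2  2  2  2  3  4  5  6  7
 h  4  3  3  3  3  3  4  4  5  6
 d  5  4  4  4  4  4  4  5  5  6
 f  6  5  5  5  5  5  5  5  6  6
 n  7  6  6  6  6  6  6  6  6  6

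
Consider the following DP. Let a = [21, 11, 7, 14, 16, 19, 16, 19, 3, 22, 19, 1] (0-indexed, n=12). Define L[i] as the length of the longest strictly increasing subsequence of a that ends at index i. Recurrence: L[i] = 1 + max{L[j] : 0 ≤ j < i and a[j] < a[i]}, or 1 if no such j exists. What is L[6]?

3

   i    0    1    2    3    4    5    6    7    8    9   10   11
a[i]   21   11    7   14   16   19   16   19    3   22   19    1
L[i]    1    1    1    2    3    4    3    4    1    5    4    1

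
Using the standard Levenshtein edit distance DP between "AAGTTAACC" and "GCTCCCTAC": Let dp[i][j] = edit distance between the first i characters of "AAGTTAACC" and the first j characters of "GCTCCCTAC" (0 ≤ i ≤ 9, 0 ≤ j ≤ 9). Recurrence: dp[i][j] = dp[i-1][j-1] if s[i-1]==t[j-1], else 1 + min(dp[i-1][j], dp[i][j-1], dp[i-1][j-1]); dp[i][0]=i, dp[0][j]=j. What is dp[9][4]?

   ''  G  C  T  C  C  C  T  A  C
''  0  1  2  3  4  5  6  7  8  9
 A  1  1  2  3  4  5  6  7  7  8
 A  2  2  2  3  4  5  6  7  7  8
 G  3  2  3  3  4  5  6  7  8  8
 T  4  3  3  3  4  5  6  6  7  8
 T  5  4  4  3  4  5  6  6  7  8
 A  6  5  5  4  4  5  6  7  6  7
 A  7  6  6  5  5  5  6  7  7  7
 C  8  7  6  6  5  5  5  6  7  7
 C  9  8  7  7  6  5  5  6  7  7

6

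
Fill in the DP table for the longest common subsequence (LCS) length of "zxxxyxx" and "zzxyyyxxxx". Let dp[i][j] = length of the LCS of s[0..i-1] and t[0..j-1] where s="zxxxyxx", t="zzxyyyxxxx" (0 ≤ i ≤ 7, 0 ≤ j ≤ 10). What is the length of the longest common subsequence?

   ''  z  z  x  y  y  y  x  x  x  x
''  0  0  0  0  0  0  0  0  0  0  0
 z  0  1  1  1  1  1  1  1  1  1  1
 x  0  1  1  2  2  2  2  2  2  2  2
 x  0  1  1  2  2  2  2  3  3  3  3
 x  0  1  1  2  2  2  2  3  4  4  4
 y  0  1  1  2  3  3  3  3  4  4  4
 x  0  1  1  2  3  3  3  4  4  5  5
 x  0  1  1  2  3  3  3  4  5  5  6

6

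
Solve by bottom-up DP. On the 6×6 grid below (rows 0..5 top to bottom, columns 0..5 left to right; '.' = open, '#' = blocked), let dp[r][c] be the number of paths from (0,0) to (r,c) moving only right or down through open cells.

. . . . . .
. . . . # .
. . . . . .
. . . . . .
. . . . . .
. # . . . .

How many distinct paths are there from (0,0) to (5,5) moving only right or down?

r\c   0   1   2   3   4   5
  0   1   1   1   1   1   1
  1   1   2   3   4   0   1
  2   1   3   6  10  10  11
  3   1   4  10  20  30  41
  4   1   5  15  35  65 106
  5   1   0  15  50 115 221

221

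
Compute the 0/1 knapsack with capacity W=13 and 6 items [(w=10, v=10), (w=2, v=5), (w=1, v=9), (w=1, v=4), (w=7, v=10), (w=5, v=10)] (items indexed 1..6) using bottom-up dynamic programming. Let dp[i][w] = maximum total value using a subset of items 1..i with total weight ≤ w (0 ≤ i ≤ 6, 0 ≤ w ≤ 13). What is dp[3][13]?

24

i\w   0   1   2   3   4   5   6   7   8   9  10  11  12  13
  0   0   0   0   0   0   0   0   0   0   0   0   0   0   0
  1   0   0   0   0   0   0   0   0   0   0  10  10  10  10
  2   0   0   5   5   5   5   5   5   5   5  10  10  15  15
  3   0   9   9  14  14  14  14  14  14  14  14  19  19  24
  4   0   9  13  14  18  18  18  18  18  18  18  19  23  24
  5   0   9  13  14  18  18  18  18  19  23  24  28  28  28
  6   0   9  13  14  18  18  19  23  24  28  28  28  28  29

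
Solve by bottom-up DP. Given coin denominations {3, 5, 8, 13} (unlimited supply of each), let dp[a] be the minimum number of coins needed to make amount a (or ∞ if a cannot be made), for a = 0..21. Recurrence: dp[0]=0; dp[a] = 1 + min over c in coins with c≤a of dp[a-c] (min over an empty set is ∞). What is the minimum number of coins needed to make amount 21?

2

 a  0  1  2  3  4  5  6  7  8  9 10 11 12 13 14 15 16 17 18 19 20 21
dp  0  -  -  1  -  1  2  -  1  3  2  2  4  1  3  3  2  4  2  3  4  2
(- denotes ∞ / unreachable)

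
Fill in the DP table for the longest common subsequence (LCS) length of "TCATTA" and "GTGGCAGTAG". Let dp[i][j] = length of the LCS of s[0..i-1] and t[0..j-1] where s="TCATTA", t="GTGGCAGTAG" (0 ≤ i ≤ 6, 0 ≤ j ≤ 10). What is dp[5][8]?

   ''  G  T  G  G  C  A  G  T  A  G
''  0  0  0  0  0  0  0  0  0  0  0
 T  0  0  1  1  1  1  1  1  1  1  1
 C  0  0  1  1  1  2  2  2  2  2  2
 A  0  0  1  1  1  2  3  3  3  3  3
 T  0  0  1  1  1  2  3  3  4  4  4
 T  0  0  1  1  1  2  3  3  4  4  4
 A  0  0  1  1  1  2  3  3  4  5  5

4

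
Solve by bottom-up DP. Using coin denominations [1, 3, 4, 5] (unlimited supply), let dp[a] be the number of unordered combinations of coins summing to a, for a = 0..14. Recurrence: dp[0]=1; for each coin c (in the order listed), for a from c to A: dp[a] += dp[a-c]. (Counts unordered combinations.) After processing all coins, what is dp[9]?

10

after  coin     0     1     2     3     4     5     6     7     8     9    10    11    12    13    14
          1     1     1     1     1     1     1     1     1     1     1     1     1     1     1     1
          3     1     1     1     2     2     2     3     3     3     4     4     4     5     5     5
          4     1     1     1     2     3     3     4     5     6     7     8     9    11    12    13
          5     1     1     1     2     3     4     5     6     8    10    12    14    17    20    23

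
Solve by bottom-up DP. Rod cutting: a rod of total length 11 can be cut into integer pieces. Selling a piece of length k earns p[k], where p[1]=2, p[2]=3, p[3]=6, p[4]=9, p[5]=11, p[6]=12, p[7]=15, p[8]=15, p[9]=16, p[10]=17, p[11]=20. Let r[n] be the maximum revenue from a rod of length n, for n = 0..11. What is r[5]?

   n    0    1    2    3    4    5    6    7    8    9   10   11
r[n]    0    2    4    6    9   11   13   15   18   20   22   24

11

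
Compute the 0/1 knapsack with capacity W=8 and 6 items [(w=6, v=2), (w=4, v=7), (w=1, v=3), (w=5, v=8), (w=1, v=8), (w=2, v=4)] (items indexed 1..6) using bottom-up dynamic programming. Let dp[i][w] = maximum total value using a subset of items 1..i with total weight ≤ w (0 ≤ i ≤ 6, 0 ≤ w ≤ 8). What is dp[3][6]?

10

i\w   0   1   2   3   4   5   6   7   8
  0   0   0   0   0   0   0   0   0   0
  1   0   0   0   0   0   0   2   2   2
  2   0   0   0   0   7   7   7   7   7
  3   0   3   3   3   7  10  10  10  10
  4   0   3   3   3   7  10  11  11  11
  5   0   8  11  11  11  15  18  19  19
  6   0   8  11  12  15  15  18  19  22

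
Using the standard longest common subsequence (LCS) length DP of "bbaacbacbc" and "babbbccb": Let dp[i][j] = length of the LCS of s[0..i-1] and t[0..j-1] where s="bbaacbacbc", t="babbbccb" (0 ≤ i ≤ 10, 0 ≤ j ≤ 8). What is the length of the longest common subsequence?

   ''  b  a  b  b  b  c  c  b
''  0  0  0  0  0  0  0  0  0
 b  0  1  1  1  1  1  1  1  1
 b  0  1  1  2  2  2  2  2  2
 a  0  1  2  2  2  2  2  2  2
 a  0  1  2  2  2  2  2  2  2
 c  0  1  2  2  2  2  3  3  3
 b  0  1  2  3  3  3  3  3  4
 a  0  1  2  3  3  3  3  3  4
 c  0  1  2  3  3  3  4  4  4
 b  0  1  2  3  4  4  4  4  5
 c  0  1  2  3  4  4  5  5  5

5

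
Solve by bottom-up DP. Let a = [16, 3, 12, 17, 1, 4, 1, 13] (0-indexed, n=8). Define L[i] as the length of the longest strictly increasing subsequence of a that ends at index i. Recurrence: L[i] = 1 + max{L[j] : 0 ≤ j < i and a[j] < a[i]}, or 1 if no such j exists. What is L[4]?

1

   i    0    1    2    3    4    5    6    7
a[i]   16    3   12   17    1    4    1   13
L[i]    1    1    2    3    1    2    1    3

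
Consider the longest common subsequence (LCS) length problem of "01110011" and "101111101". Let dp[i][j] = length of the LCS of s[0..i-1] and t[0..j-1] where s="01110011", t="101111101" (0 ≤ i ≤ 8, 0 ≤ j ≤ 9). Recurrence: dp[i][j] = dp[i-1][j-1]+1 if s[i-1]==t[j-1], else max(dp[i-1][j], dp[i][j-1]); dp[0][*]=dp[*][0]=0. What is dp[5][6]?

   ''  1  0  1  1  1  1  1  0  1
''  0  0  0  0  0  0  0  0  0  0
 0  0  0  1  1  1  1  1  1  1  1
 1  0  1  1  2  2  2  2  2  2  2
 1  0  1  1  2  3  3  3  3  3  3
 1  0  1  1  2  3  4  4  4  4  4
 0  0  1  2  2  3  4  4  4  5  5
 0  0  1  2  2  3  4  4  4  5  5
 1  0  1  2  3  3  4  5  5  5  6
 1  0  1  2  3  4  4  5  6  6  6

4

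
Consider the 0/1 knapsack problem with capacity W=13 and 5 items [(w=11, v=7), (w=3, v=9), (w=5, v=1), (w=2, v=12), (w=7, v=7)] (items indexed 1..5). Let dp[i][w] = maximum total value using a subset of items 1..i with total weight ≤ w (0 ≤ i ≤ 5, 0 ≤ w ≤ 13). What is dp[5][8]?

21

i\w   0   1   2   3   4   5   6   7   8   9  10  11  12  13
  0   0   0   0   0   0   0   0   0   0   0   0   0   0   0
  1   0   0   0   0   0   0   0   0   0   0   0   7   7   7
  2   0   0   0   9   9   9   9   9   9   9   9   9   9   9
  3   0   0   0   9   9   9   9   9  10  10  10  10  10  10
  4   0   0  12  12  12  21  21  21  21  21  22  22  22  22
  5   0   0  12  12  12  21  21  21  21  21  22  22  28  28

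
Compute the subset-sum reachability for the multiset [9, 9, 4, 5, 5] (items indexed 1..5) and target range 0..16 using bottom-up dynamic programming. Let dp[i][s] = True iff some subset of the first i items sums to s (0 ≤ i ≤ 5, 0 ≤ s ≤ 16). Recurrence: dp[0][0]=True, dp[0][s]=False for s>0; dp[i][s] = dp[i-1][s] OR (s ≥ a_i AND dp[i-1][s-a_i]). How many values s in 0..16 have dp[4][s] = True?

i\s   0   1   2   3   4   5   6   7   8   9  10  11  12  13  14  15  16
  0   T   F   F   F   F   F   F   F   F   F   F   F   F   F   F   F   F
  1   T   F   F   F   F   F   F   F   F   T   F   F   F   F   F   F   F
  2   T   F   F   F   F   F   F   F   F   T   F   F   F   F   F   F   F
  3   T   F   F   F   T   F   F   F   F   T   F   F   F   T   F   F   F
  4   T   F   F   F   T   T   F   F   F   T   F   F   F   T   T   F   F
  5   T   F   F   F   T   T   F   F   F   T   T   F   F   T   T   F   F

6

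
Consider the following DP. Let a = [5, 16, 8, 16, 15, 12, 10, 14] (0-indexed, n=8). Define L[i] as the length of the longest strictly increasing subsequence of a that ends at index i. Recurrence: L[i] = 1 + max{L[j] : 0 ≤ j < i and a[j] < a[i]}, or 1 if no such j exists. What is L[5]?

   i    0    1    2    3    4    5    6    7
a[i]    5   16    8   16   15   12   10   14
L[i]    1    2    2    3    3    3    3    4

3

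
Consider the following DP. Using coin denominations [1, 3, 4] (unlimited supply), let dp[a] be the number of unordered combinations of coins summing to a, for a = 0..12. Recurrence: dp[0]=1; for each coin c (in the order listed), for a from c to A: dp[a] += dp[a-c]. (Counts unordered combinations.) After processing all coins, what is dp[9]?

after  coin     0     1     2     3     4     5     6     7     8     9    10    11    12
          1     1     1     1     1     1     1     1     1     1     1     1     1     1
          3     1     1     1     2     2     2     3     3     3     4     4     4     5
          4     1     1     1     2     3     3     4     5     6     7     8     9    11

7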